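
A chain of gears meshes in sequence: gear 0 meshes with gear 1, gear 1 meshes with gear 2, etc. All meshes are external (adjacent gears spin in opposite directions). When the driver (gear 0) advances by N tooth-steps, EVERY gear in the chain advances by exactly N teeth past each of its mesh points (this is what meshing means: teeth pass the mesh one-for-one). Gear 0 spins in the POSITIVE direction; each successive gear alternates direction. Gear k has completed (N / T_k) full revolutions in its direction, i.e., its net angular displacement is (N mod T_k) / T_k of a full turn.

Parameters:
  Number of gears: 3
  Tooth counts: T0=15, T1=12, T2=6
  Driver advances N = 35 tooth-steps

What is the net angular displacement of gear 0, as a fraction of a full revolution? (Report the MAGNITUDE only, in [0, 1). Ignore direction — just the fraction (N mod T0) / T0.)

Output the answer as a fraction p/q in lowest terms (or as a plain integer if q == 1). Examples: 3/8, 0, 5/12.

Chain of 3 gears, tooth counts: [15, 12, 6]
  gear 0: T0=15, direction=positive, advance = 35 mod 15 = 5 teeth = 5/15 turn
  gear 1: T1=12, direction=negative, advance = 35 mod 12 = 11 teeth = 11/12 turn
  gear 2: T2=6, direction=positive, advance = 35 mod 6 = 5 teeth = 5/6 turn
Gear 0: 35 mod 15 = 5
Fraction = 5 / 15 = 1/3 (gcd(5,15)=5) = 1/3

Answer: 1/3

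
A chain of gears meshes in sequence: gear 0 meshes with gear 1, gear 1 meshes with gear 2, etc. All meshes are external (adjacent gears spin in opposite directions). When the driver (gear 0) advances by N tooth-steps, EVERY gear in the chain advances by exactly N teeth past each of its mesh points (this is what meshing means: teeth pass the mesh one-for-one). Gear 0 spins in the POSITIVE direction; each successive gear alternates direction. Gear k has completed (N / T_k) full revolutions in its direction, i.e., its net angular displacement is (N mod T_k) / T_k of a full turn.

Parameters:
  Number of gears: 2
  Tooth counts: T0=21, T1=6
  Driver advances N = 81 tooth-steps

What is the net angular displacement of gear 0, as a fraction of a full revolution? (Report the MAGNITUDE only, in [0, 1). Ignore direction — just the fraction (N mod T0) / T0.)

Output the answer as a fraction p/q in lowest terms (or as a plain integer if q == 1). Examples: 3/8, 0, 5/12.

Answer: 6/7

Derivation:
Chain of 2 gears, tooth counts: [21, 6]
  gear 0: T0=21, direction=positive, advance = 81 mod 21 = 18 teeth = 18/21 turn
  gear 1: T1=6, direction=negative, advance = 81 mod 6 = 3 teeth = 3/6 turn
Gear 0: 81 mod 21 = 18
Fraction = 18 / 21 = 6/7 (gcd(18,21)=3) = 6/7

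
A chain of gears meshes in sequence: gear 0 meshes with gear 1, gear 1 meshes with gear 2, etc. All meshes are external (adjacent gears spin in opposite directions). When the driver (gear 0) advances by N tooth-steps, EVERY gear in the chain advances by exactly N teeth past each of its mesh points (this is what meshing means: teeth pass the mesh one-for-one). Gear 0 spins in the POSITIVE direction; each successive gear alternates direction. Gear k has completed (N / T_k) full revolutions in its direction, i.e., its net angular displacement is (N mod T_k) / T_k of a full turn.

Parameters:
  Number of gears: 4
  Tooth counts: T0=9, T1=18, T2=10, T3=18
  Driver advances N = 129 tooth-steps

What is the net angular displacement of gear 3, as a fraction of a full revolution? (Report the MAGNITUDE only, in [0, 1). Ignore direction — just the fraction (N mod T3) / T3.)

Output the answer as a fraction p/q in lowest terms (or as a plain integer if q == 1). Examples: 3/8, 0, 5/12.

Chain of 4 gears, tooth counts: [9, 18, 10, 18]
  gear 0: T0=9, direction=positive, advance = 129 mod 9 = 3 teeth = 3/9 turn
  gear 1: T1=18, direction=negative, advance = 129 mod 18 = 3 teeth = 3/18 turn
  gear 2: T2=10, direction=positive, advance = 129 mod 10 = 9 teeth = 9/10 turn
  gear 3: T3=18, direction=negative, advance = 129 mod 18 = 3 teeth = 3/18 turn
Gear 3: 129 mod 18 = 3
Fraction = 3 / 18 = 1/6 (gcd(3,18)=3) = 1/6

Answer: 1/6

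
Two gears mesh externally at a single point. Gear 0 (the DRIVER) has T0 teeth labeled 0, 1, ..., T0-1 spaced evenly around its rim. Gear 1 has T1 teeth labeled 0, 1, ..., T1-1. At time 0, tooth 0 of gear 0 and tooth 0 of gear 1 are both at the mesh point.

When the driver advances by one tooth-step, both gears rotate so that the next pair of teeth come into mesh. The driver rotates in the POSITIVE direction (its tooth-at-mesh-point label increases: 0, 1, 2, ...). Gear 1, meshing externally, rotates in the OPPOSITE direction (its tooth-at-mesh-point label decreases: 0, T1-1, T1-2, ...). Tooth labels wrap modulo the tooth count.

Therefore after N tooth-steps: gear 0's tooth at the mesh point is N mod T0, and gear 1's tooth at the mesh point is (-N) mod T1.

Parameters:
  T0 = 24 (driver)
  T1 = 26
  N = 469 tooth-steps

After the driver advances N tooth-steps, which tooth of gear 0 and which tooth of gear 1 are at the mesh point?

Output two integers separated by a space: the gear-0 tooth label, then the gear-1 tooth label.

Gear 0 (driver, T0=24): tooth at mesh = N mod T0
  469 = 19 * 24 + 13, so 469 mod 24 = 13
  gear 0 tooth = 13
Gear 1 (driven, T1=26): tooth at mesh = (-N) mod T1
  469 = 18 * 26 + 1, so 469 mod 26 = 1
  (-469) mod 26 = (-1) mod 26 = 26 - 1 = 25
Mesh after 469 steps: gear-0 tooth 13 meets gear-1 tooth 25

Answer: 13 25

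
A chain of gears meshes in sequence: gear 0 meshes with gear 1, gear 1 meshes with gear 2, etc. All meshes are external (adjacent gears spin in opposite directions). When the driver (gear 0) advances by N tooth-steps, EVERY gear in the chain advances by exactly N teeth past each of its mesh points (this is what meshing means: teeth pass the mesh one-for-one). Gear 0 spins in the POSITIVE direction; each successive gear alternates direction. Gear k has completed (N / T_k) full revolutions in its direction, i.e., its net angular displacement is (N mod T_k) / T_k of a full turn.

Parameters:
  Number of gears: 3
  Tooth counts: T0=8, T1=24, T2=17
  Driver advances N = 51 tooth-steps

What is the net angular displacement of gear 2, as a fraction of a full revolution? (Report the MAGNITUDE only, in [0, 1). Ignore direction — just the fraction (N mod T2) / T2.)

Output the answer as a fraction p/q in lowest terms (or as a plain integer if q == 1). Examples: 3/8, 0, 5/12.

Answer: 0

Derivation:
Chain of 3 gears, tooth counts: [8, 24, 17]
  gear 0: T0=8, direction=positive, advance = 51 mod 8 = 3 teeth = 3/8 turn
  gear 1: T1=24, direction=negative, advance = 51 mod 24 = 3 teeth = 3/24 turn
  gear 2: T2=17, direction=positive, advance = 51 mod 17 = 0 teeth = 0/17 turn
Gear 2: 51 mod 17 = 0
Fraction = 0 / 17 = 0/1 (gcd(0,17)=17) = 0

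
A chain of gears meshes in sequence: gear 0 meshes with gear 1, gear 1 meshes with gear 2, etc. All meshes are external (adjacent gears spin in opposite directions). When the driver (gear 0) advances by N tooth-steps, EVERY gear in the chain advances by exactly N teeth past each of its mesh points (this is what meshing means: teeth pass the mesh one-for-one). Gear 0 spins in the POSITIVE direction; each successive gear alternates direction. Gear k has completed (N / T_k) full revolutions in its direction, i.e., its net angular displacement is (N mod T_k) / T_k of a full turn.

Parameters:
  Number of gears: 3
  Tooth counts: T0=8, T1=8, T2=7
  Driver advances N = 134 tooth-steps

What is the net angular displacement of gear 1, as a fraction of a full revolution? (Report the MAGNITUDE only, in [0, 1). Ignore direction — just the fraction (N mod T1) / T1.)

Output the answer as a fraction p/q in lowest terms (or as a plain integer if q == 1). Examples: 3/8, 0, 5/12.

Chain of 3 gears, tooth counts: [8, 8, 7]
  gear 0: T0=8, direction=positive, advance = 134 mod 8 = 6 teeth = 6/8 turn
  gear 1: T1=8, direction=negative, advance = 134 mod 8 = 6 teeth = 6/8 turn
  gear 2: T2=7, direction=positive, advance = 134 mod 7 = 1 teeth = 1/7 turn
Gear 1: 134 mod 8 = 6
Fraction = 6 / 8 = 3/4 (gcd(6,8)=2) = 3/4

Answer: 3/4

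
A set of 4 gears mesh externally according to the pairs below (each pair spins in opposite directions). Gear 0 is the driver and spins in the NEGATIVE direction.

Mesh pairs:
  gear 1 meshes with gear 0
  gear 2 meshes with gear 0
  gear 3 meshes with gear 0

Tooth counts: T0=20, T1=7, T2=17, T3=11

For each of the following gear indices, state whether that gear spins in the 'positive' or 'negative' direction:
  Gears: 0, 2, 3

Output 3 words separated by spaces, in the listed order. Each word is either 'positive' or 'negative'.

Gear 0 (driver): negative (depth 0)
  gear 1: meshes with gear 0 -> depth 1 -> positive (opposite of gear 0)
  gear 2: meshes with gear 0 -> depth 1 -> positive (opposite of gear 0)
  gear 3: meshes with gear 0 -> depth 1 -> positive (opposite of gear 0)
Queried indices 0, 2, 3 -> negative, positive, positive

Answer: negative positive positive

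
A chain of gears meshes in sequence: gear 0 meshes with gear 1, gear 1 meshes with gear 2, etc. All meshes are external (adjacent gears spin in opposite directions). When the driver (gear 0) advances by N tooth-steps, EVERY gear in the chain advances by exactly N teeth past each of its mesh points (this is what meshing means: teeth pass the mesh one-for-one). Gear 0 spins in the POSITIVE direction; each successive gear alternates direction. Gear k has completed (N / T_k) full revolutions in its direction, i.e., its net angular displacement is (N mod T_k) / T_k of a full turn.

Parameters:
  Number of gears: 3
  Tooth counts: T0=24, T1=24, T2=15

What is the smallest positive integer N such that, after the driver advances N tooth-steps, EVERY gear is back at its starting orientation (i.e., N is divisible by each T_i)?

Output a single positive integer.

Answer: 120

Derivation:
Gear k returns to start when N is a multiple of T_k.
All gears at start simultaneously when N is a common multiple of [24, 24, 15]; the smallest such N is lcm(24, 24, 15).
Start: lcm = T0 = 24
Fold in T1=24: gcd(24, 24) = 24; lcm(24, 24) = 24 * 24 / 24 = 576 / 24 = 24
Fold in T2=15: gcd(24, 15) = 3; lcm(24, 15) = 24 * 15 / 3 = 360 / 3 = 120
Full cycle length = 120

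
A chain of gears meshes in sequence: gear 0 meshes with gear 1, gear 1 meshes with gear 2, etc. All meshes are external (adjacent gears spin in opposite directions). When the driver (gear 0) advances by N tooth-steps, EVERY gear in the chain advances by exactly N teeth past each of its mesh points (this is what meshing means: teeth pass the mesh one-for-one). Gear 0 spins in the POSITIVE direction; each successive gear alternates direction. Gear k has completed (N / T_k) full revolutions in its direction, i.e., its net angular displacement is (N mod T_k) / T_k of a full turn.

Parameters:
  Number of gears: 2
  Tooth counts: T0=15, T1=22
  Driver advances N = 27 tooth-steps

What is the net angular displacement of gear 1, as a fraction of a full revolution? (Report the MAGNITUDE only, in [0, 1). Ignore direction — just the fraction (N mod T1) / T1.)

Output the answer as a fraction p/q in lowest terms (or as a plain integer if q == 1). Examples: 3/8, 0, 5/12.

Chain of 2 gears, tooth counts: [15, 22]
  gear 0: T0=15, direction=positive, advance = 27 mod 15 = 12 teeth = 12/15 turn
  gear 1: T1=22, direction=negative, advance = 27 mod 22 = 5 teeth = 5/22 turn
Gear 1: 27 mod 22 = 5
Fraction = 5 / 22 = 5/22 (gcd(5,22)=1) = 5/22

Answer: 5/22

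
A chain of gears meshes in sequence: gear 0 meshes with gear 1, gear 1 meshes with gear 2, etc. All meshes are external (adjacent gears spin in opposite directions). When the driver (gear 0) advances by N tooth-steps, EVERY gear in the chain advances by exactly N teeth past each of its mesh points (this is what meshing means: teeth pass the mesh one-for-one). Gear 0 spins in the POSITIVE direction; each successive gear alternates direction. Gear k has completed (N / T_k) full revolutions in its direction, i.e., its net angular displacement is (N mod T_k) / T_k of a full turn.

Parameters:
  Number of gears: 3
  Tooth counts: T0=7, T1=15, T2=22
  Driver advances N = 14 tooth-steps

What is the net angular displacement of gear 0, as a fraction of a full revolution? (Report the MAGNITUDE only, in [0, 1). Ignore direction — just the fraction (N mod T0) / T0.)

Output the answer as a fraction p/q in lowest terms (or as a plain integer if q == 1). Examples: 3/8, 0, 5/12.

Answer: 0

Derivation:
Chain of 3 gears, tooth counts: [7, 15, 22]
  gear 0: T0=7, direction=positive, advance = 14 mod 7 = 0 teeth = 0/7 turn
  gear 1: T1=15, direction=negative, advance = 14 mod 15 = 14 teeth = 14/15 turn
  gear 2: T2=22, direction=positive, advance = 14 mod 22 = 14 teeth = 14/22 turn
Gear 0: 14 mod 7 = 0
Fraction = 0 / 7 = 0/1 (gcd(0,7)=7) = 0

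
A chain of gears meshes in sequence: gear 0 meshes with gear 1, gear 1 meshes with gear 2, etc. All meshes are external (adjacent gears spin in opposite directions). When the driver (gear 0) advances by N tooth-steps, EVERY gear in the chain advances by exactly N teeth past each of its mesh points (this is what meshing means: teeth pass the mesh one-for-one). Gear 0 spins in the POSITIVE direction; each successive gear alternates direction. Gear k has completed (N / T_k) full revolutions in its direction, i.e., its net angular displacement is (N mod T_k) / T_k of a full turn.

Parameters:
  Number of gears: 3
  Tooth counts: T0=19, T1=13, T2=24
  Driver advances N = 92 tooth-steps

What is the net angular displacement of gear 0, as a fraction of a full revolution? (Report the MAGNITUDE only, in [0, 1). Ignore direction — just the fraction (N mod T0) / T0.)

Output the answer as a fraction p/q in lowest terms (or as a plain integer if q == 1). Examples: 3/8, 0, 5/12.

Answer: 16/19

Derivation:
Chain of 3 gears, tooth counts: [19, 13, 24]
  gear 0: T0=19, direction=positive, advance = 92 mod 19 = 16 teeth = 16/19 turn
  gear 1: T1=13, direction=negative, advance = 92 mod 13 = 1 teeth = 1/13 turn
  gear 2: T2=24, direction=positive, advance = 92 mod 24 = 20 teeth = 20/24 turn
Gear 0: 92 mod 19 = 16
Fraction = 16 / 19 = 16/19 (gcd(16,19)=1) = 16/19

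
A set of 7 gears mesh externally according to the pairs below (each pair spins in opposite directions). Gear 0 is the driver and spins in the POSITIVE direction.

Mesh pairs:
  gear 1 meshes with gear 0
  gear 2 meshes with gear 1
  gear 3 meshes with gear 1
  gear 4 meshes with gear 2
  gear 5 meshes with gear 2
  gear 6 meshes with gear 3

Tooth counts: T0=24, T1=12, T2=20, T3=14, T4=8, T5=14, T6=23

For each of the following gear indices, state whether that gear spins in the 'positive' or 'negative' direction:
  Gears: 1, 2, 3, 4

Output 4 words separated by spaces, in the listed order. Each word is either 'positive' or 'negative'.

Gear 0 (driver): positive (depth 0)
  gear 1: meshes with gear 0 -> depth 1 -> negative (opposite of gear 0)
  gear 2: meshes with gear 1 -> depth 2 -> positive (opposite of gear 1)
  gear 3: meshes with gear 1 -> depth 2 -> positive (opposite of gear 1)
  gear 4: meshes with gear 2 -> depth 3 -> negative (opposite of gear 2)
  gear 5: meshes with gear 2 -> depth 3 -> negative (opposite of gear 2)
  gear 6: meshes with gear 3 -> depth 3 -> negative (opposite of gear 3)
Queried indices 1, 2, 3, 4 -> negative, positive, positive, negative

Answer: negative positive positive negative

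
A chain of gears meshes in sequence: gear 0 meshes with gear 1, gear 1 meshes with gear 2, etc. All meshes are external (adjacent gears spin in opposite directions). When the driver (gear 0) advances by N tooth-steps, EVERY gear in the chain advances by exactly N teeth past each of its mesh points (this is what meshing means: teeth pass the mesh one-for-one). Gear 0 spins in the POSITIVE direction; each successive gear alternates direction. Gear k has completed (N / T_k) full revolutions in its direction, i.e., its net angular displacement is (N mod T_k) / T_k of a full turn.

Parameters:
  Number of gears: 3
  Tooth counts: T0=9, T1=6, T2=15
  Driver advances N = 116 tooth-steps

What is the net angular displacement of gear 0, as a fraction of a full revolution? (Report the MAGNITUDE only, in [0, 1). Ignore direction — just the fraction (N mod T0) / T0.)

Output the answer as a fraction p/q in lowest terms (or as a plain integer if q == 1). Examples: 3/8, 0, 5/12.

Answer: 8/9

Derivation:
Chain of 3 gears, tooth counts: [9, 6, 15]
  gear 0: T0=9, direction=positive, advance = 116 mod 9 = 8 teeth = 8/9 turn
  gear 1: T1=6, direction=negative, advance = 116 mod 6 = 2 teeth = 2/6 turn
  gear 2: T2=15, direction=positive, advance = 116 mod 15 = 11 teeth = 11/15 turn
Gear 0: 116 mod 9 = 8
Fraction = 8 / 9 = 8/9 (gcd(8,9)=1) = 8/9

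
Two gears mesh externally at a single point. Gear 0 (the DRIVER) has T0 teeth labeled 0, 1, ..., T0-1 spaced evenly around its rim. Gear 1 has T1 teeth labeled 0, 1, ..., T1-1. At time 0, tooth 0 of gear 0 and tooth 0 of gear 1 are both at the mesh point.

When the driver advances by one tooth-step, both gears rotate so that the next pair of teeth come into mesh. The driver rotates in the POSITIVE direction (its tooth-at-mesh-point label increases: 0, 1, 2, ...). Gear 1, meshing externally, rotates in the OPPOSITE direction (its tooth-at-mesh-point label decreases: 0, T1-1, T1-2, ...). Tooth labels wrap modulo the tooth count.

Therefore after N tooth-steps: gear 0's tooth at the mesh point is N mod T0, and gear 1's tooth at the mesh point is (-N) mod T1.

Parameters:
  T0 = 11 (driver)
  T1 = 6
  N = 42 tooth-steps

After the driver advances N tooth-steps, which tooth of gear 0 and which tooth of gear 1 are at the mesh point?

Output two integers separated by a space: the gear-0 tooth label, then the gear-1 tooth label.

Answer: 9 0

Derivation:
Gear 0 (driver, T0=11): tooth at mesh = N mod T0
  42 = 3 * 11 + 9, so 42 mod 11 = 9
  gear 0 tooth = 9
Gear 1 (driven, T1=6): tooth at mesh = (-N) mod T1
  42 = 7 * 6 + 0, so 42 mod 6 = 0
  (-42) mod 6 = 0
Mesh after 42 steps: gear-0 tooth 9 meets gear-1 tooth 0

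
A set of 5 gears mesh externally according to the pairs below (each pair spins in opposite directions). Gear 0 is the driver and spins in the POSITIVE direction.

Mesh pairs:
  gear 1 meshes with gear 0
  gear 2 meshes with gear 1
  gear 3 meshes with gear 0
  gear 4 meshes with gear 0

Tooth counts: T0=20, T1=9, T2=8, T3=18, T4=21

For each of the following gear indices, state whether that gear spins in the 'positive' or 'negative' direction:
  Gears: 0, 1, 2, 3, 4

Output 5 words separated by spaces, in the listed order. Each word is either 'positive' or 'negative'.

Answer: positive negative positive negative negative

Derivation:
Gear 0 (driver): positive (depth 0)
  gear 1: meshes with gear 0 -> depth 1 -> negative (opposite of gear 0)
  gear 2: meshes with gear 1 -> depth 2 -> positive (opposite of gear 1)
  gear 3: meshes with gear 0 -> depth 1 -> negative (opposite of gear 0)
  gear 4: meshes with gear 0 -> depth 1 -> negative (opposite of gear 0)
Queried indices 0, 1, 2, 3, 4 -> positive, negative, positive, negative, negative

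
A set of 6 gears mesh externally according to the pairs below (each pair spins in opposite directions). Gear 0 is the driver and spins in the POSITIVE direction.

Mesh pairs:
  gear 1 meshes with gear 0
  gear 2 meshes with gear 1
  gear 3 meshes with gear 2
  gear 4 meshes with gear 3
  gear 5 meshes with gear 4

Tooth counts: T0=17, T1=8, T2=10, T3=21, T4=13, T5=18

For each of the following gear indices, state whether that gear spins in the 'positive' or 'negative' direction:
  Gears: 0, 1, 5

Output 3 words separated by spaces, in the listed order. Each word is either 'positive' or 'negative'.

Answer: positive negative negative

Derivation:
Gear 0 (driver): positive (depth 0)
  gear 1: meshes with gear 0 -> depth 1 -> negative (opposite of gear 0)
  gear 2: meshes with gear 1 -> depth 2 -> positive (opposite of gear 1)
  gear 3: meshes with gear 2 -> depth 3 -> negative (opposite of gear 2)
  gear 4: meshes with gear 3 -> depth 4 -> positive (opposite of gear 3)
  gear 5: meshes with gear 4 -> depth 5 -> negative (opposite of gear 4)
Queried indices 0, 1, 5 -> positive, negative, negative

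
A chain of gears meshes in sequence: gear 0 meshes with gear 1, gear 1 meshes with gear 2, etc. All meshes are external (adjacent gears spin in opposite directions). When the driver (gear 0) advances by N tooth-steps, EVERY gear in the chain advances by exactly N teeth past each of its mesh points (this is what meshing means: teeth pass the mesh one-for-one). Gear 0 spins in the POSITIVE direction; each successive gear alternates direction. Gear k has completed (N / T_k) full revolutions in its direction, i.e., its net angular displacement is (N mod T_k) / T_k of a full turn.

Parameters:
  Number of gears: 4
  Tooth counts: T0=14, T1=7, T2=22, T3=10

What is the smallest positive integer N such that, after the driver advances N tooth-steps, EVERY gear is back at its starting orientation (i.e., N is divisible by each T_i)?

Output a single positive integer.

Answer: 770

Derivation:
Gear k returns to start when N is a multiple of T_k.
All gears at start simultaneously when N is a common multiple of [14, 7, 22, 10]; the smallest such N is lcm(14, 7, 22, 10).
Start: lcm = T0 = 14
Fold in T1=7: gcd(14, 7) = 7; lcm(14, 7) = 14 * 7 / 7 = 98 / 7 = 14
Fold in T2=22: gcd(14, 22) = 2; lcm(14, 22) = 14 * 22 / 2 = 308 / 2 = 154
Fold in T3=10: gcd(154, 10) = 2; lcm(154, 10) = 154 * 10 / 2 = 1540 / 2 = 770
Full cycle length = 770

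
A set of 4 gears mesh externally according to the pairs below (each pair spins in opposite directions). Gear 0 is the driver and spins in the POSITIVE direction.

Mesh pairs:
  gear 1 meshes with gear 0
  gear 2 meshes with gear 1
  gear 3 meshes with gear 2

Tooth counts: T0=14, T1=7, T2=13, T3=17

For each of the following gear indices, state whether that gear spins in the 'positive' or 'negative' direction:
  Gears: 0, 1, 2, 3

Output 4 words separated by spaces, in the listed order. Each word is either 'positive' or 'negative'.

Answer: positive negative positive negative

Derivation:
Gear 0 (driver): positive (depth 0)
  gear 1: meshes with gear 0 -> depth 1 -> negative (opposite of gear 0)
  gear 2: meshes with gear 1 -> depth 2 -> positive (opposite of gear 1)
  gear 3: meshes with gear 2 -> depth 3 -> negative (opposite of gear 2)
Queried indices 0, 1, 2, 3 -> positive, negative, positive, negative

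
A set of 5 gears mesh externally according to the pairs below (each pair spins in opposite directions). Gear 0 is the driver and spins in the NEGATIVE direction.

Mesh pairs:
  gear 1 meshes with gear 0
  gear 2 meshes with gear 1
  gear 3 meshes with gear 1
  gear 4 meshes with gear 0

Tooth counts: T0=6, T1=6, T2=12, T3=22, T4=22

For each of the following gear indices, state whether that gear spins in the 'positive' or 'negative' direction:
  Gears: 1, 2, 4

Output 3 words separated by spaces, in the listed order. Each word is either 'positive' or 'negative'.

Answer: positive negative positive

Derivation:
Gear 0 (driver): negative (depth 0)
  gear 1: meshes with gear 0 -> depth 1 -> positive (opposite of gear 0)
  gear 2: meshes with gear 1 -> depth 2 -> negative (opposite of gear 1)
  gear 3: meshes with gear 1 -> depth 2 -> negative (opposite of gear 1)
  gear 4: meshes with gear 0 -> depth 1 -> positive (opposite of gear 0)
Queried indices 1, 2, 4 -> positive, negative, positive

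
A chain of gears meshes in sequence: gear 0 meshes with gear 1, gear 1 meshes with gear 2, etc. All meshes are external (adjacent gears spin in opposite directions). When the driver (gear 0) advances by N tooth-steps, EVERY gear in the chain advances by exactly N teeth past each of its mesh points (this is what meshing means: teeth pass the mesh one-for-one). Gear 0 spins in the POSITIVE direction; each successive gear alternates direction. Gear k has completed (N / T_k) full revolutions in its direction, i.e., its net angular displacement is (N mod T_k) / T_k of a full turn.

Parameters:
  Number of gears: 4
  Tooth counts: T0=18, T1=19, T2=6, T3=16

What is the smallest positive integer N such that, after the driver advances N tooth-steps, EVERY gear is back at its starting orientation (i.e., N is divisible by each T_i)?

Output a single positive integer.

Answer: 2736

Derivation:
Gear k returns to start when N is a multiple of T_k.
All gears at start simultaneously when N is a common multiple of [18, 19, 6, 16]; the smallest such N is lcm(18, 19, 6, 16).
Start: lcm = T0 = 18
Fold in T1=19: gcd(18, 19) = 1; lcm(18, 19) = 18 * 19 / 1 = 342 / 1 = 342
Fold in T2=6: gcd(342, 6) = 6; lcm(342, 6) = 342 * 6 / 6 = 2052 / 6 = 342
Fold in T3=16: gcd(342, 16) = 2; lcm(342, 16) = 342 * 16 / 2 = 5472 / 2 = 2736
Full cycle length = 2736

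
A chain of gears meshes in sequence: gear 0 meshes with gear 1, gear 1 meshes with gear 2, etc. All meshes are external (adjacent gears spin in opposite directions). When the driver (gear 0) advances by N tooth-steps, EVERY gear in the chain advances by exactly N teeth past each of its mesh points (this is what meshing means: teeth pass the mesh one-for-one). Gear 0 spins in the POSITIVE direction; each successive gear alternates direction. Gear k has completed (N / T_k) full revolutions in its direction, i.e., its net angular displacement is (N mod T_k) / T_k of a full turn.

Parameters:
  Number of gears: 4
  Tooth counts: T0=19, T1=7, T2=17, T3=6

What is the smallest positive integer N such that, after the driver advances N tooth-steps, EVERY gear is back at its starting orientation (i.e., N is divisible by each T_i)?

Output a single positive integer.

Answer: 13566

Derivation:
Gear k returns to start when N is a multiple of T_k.
All gears at start simultaneously when N is a common multiple of [19, 7, 17, 6]; the smallest such N is lcm(19, 7, 17, 6).
Start: lcm = T0 = 19
Fold in T1=7: gcd(19, 7) = 1; lcm(19, 7) = 19 * 7 / 1 = 133 / 1 = 133
Fold in T2=17: gcd(133, 17) = 1; lcm(133, 17) = 133 * 17 / 1 = 2261 / 1 = 2261
Fold in T3=6: gcd(2261, 6) = 1; lcm(2261, 6) = 2261 * 6 / 1 = 13566 / 1 = 13566
Full cycle length = 13566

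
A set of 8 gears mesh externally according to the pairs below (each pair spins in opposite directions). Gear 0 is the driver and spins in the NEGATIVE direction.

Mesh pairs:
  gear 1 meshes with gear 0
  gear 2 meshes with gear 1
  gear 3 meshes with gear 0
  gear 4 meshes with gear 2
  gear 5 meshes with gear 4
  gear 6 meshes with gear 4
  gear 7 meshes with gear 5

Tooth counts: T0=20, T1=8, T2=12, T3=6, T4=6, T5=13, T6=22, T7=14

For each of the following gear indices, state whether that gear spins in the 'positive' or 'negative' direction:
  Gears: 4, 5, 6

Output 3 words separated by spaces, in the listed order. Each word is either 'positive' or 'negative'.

Gear 0 (driver): negative (depth 0)
  gear 1: meshes with gear 0 -> depth 1 -> positive (opposite of gear 0)
  gear 2: meshes with gear 1 -> depth 2 -> negative (opposite of gear 1)
  gear 3: meshes with gear 0 -> depth 1 -> positive (opposite of gear 0)
  gear 4: meshes with gear 2 -> depth 3 -> positive (opposite of gear 2)
  gear 5: meshes with gear 4 -> depth 4 -> negative (opposite of gear 4)
  gear 6: meshes with gear 4 -> depth 4 -> negative (opposite of gear 4)
  gear 7: meshes with gear 5 -> depth 5 -> positive (opposite of gear 5)
Queried indices 4, 5, 6 -> positive, negative, negative

Answer: positive negative negative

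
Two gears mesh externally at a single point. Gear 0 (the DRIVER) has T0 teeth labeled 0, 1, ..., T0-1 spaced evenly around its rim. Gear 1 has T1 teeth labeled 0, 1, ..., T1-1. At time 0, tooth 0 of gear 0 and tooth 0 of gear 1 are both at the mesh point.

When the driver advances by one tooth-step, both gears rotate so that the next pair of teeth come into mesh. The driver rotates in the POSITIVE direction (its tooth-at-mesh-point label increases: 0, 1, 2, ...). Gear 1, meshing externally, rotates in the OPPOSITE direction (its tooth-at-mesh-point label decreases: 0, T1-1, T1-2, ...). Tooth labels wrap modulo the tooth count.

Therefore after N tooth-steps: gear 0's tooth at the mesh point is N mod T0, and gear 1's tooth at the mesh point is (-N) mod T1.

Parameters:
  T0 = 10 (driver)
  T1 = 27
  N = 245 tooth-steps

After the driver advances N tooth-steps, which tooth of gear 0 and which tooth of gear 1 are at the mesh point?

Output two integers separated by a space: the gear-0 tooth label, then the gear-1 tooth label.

Answer: 5 25

Derivation:
Gear 0 (driver, T0=10): tooth at mesh = N mod T0
  245 = 24 * 10 + 5, so 245 mod 10 = 5
  gear 0 tooth = 5
Gear 1 (driven, T1=27): tooth at mesh = (-N) mod T1
  245 = 9 * 27 + 2, so 245 mod 27 = 2
  (-245) mod 27 = (-2) mod 27 = 27 - 2 = 25
Mesh after 245 steps: gear-0 tooth 5 meets gear-1 tooth 25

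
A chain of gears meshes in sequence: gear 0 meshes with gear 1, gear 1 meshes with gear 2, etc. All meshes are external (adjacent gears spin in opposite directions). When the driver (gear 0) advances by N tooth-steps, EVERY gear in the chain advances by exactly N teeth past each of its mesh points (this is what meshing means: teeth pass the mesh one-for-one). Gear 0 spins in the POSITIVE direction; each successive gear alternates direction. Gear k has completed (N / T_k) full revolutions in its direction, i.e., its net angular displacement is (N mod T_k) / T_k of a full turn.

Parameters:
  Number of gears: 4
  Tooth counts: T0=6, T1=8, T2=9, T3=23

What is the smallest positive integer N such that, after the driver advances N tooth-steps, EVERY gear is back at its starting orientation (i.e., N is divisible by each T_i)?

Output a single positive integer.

Answer: 1656

Derivation:
Gear k returns to start when N is a multiple of T_k.
All gears at start simultaneously when N is a common multiple of [6, 8, 9, 23]; the smallest such N is lcm(6, 8, 9, 23).
Start: lcm = T0 = 6
Fold in T1=8: gcd(6, 8) = 2; lcm(6, 8) = 6 * 8 / 2 = 48 / 2 = 24
Fold in T2=9: gcd(24, 9) = 3; lcm(24, 9) = 24 * 9 / 3 = 216 / 3 = 72
Fold in T3=23: gcd(72, 23) = 1; lcm(72, 23) = 72 * 23 / 1 = 1656 / 1 = 1656
Full cycle length = 1656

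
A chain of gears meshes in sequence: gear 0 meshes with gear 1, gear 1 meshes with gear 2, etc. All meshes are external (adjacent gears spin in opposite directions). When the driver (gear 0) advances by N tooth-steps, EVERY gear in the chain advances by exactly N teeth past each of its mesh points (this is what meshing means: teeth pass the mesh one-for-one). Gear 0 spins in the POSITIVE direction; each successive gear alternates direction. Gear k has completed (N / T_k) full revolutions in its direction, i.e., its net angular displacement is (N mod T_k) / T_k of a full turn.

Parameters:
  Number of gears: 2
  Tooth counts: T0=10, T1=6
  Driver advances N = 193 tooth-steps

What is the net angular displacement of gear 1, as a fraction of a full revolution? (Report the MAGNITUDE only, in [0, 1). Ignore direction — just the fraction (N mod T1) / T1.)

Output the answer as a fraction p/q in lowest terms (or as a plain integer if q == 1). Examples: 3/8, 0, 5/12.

Answer: 1/6

Derivation:
Chain of 2 gears, tooth counts: [10, 6]
  gear 0: T0=10, direction=positive, advance = 193 mod 10 = 3 teeth = 3/10 turn
  gear 1: T1=6, direction=negative, advance = 193 mod 6 = 1 teeth = 1/6 turn
Gear 1: 193 mod 6 = 1
Fraction = 1 / 6 = 1/6 (gcd(1,6)=1) = 1/6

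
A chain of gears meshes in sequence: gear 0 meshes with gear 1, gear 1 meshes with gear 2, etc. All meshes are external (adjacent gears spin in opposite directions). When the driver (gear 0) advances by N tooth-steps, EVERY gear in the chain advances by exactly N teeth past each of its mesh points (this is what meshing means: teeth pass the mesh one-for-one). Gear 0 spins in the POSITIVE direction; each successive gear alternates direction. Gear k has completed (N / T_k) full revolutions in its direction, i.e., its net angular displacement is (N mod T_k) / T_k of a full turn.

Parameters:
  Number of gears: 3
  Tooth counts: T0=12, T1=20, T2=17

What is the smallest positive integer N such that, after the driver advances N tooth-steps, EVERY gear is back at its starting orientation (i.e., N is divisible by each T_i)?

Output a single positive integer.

Answer: 1020

Derivation:
Gear k returns to start when N is a multiple of T_k.
All gears at start simultaneously when N is a common multiple of [12, 20, 17]; the smallest such N is lcm(12, 20, 17).
Start: lcm = T0 = 12
Fold in T1=20: gcd(12, 20) = 4; lcm(12, 20) = 12 * 20 / 4 = 240 / 4 = 60
Fold in T2=17: gcd(60, 17) = 1; lcm(60, 17) = 60 * 17 / 1 = 1020 / 1 = 1020
Full cycle length = 1020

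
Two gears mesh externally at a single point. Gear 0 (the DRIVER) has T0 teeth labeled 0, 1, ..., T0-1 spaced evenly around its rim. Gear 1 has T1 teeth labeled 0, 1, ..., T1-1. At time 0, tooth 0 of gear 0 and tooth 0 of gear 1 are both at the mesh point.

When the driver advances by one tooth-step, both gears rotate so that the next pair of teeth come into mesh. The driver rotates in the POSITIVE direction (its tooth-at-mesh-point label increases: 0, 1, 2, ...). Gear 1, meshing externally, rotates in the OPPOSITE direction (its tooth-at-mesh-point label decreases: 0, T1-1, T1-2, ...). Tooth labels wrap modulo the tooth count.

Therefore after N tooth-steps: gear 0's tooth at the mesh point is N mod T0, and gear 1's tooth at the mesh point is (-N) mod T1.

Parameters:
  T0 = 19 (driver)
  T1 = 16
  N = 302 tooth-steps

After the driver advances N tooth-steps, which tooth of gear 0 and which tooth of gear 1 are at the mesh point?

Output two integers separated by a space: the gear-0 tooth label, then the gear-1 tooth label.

Gear 0 (driver, T0=19): tooth at mesh = N mod T0
  302 = 15 * 19 + 17, so 302 mod 19 = 17
  gear 0 tooth = 17
Gear 1 (driven, T1=16): tooth at mesh = (-N) mod T1
  302 = 18 * 16 + 14, so 302 mod 16 = 14
  (-302) mod 16 = (-14) mod 16 = 16 - 14 = 2
Mesh after 302 steps: gear-0 tooth 17 meets gear-1 tooth 2

Answer: 17 2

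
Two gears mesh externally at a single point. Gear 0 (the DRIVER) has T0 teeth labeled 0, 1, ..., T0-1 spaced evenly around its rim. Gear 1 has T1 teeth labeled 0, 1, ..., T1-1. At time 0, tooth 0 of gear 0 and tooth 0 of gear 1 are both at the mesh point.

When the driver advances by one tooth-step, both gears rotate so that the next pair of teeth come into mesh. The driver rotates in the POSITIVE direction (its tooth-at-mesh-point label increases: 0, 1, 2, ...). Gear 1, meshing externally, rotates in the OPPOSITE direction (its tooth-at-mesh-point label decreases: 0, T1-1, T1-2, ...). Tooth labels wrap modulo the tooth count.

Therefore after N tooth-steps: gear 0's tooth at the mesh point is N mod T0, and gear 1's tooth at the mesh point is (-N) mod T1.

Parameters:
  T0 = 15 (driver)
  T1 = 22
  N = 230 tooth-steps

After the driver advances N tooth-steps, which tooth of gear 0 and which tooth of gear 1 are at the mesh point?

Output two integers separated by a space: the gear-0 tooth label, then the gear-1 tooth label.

Answer: 5 12

Derivation:
Gear 0 (driver, T0=15): tooth at mesh = N mod T0
  230 = 15 * 15 + 5, so 230 mod 15 = 5
  gear 0 tooth = 5
Gear 1 (driven, T1=22): tooth at mesh = (-N) mod T1
  230 = 10 * 22 + 10, so 230 mod 22 = 10
  (-230) mod 22 = (-10) mod 22 = 22 - 10 = 12
Mesh after 230 steps: gear-0 tooth 5 meets gear-1 tooth 12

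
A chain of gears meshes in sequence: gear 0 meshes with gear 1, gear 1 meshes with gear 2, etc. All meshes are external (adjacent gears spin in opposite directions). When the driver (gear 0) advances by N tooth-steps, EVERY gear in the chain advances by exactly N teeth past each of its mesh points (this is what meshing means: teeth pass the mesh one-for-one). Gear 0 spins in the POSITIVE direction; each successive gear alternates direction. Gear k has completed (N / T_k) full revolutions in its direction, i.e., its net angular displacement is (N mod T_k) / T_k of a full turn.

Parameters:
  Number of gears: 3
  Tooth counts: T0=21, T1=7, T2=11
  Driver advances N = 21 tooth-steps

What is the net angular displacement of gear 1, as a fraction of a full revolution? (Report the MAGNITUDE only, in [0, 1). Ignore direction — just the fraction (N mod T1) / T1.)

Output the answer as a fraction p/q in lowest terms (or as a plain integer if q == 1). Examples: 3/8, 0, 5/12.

Answer: 0

Derivation:
Chain of 3 gears, tooth counts: [21, 7, 11]
  gear 0: T0=21, direction=positive, advance = 21 mod 21 = 0 teeth = 0/21 turn
  gear 1: T1=7, direction=negative, advance = 21 mod 7 = 0 teeth = 0/7 turn
  gear 2: T2=11, direction=positive, advance = 21 mod 11 = 10 teeth = 10/11 turn
Gear 1: 21 mod 7 = 0
Fraction = 0 / 7 = 0/1 (gcd(0,7)=7) = 0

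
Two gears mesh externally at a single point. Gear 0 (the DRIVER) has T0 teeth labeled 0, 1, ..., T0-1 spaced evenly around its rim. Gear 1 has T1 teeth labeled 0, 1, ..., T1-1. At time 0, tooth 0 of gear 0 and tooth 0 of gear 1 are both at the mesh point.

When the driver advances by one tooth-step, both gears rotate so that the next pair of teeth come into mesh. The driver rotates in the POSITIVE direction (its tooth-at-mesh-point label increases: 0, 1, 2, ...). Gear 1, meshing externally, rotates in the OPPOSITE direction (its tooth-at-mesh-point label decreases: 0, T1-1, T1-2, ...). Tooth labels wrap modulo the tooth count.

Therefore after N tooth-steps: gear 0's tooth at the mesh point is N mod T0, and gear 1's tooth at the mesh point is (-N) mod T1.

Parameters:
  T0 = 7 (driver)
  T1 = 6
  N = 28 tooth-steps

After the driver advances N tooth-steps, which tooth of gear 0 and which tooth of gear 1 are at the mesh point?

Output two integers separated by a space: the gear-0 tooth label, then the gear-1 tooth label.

Gear 0 (driver, T0=7): tooth at mesh = N mod T0
  28 = 4 * 7 + 0, so 28 mod 7 = 0
  gear 0 tooth = 0
Gear 1 (driven, T1=6): tooth at mesh = (-N) mod T1
  28 = 4 * 6 + 4, so 28 mod 6 = 4
  (-28) mod 6 = (-4) mod 6 = 6 - 4 = 2
Mesh after 28 steps: gear-0 tooth 0 meets gear-1 tooth 2

Answer: 0 2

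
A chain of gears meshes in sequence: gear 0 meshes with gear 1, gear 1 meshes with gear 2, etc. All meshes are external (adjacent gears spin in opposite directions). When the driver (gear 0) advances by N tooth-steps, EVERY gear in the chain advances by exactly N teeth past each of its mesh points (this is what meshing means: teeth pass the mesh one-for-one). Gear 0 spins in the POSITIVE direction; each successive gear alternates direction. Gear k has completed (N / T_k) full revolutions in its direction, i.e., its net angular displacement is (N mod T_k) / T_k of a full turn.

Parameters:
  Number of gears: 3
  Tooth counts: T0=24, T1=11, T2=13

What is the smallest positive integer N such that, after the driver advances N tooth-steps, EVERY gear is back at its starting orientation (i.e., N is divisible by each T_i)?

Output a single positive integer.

Gear k returns to start when N is a multiple of T_k.
All gears at start simultaneously when N is a common multiple of [24, 11, 13]; the smallest such N is lcm(24, 11, 13).
Start: lcm = T0 = 24
Fold in T1=11: gcd(24, 11) = 1; lcm(24, 11) = 24 * 11 / 1 = 264 / 1 = 264
Fold in T2=13: gcd(264, 13) = 1; lcm(264, 13) = 264 * 13 / 1 = 3432 / 1 = 3432
Full cycle length = 3432

Answer: 3432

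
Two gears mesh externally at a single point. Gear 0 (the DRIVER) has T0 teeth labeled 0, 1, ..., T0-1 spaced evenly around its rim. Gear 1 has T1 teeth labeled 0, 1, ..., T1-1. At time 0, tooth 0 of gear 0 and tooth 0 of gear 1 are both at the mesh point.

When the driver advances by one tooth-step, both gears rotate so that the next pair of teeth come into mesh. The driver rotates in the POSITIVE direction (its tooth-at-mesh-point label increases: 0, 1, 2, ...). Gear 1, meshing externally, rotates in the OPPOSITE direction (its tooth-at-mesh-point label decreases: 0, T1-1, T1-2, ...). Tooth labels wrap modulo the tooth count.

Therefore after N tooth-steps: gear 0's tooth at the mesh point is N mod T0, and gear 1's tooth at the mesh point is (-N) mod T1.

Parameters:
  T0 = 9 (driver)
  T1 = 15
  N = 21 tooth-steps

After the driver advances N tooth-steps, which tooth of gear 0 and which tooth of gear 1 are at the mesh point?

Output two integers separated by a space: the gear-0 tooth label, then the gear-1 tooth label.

Gear 0 (driver, T0=9): tooth at mesh = N mod T0
  21 = 2 * 9 + 3, so 21 mod 9 = 3
  gear 0 tooth = 3
Gear 1 (driven, T1=15): tooth at mesh = (-N) mod T1
  21 = 1 * 15 + 6, so 21 mod 15 = 6
  (-21) mod 15 = (-6) mod 15 = 15 - 6 = 9
Mesh after 21 steps: gear-0 tooth 3 meets gear-1 tooth 9

Answer: 3 9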